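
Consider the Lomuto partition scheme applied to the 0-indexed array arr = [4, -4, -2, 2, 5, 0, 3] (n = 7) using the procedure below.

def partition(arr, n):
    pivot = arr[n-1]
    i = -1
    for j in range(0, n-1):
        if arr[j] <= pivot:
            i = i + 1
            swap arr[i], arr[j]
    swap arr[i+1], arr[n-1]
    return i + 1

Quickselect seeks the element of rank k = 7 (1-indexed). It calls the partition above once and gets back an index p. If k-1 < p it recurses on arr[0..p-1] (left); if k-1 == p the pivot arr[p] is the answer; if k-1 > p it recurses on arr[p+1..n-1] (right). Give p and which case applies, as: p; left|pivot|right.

4; right

pivot=3, i=-1
j=0: 4>3, skip
j=1: -4≤3, i=0, swap(0,1) ⇒ [-4, 4, -2, 2, 5, 0, 3]
j=2: -2≤3, i=1, swap(1,2) ⇒ [-4, -2, 4, 2, 5, 0, 3]
j=3: 2≤3, i=2, swap(2,3) ⇒ [-4, -2, 2, 4, 5, 0, 3]
j=4: 5>3, skip
j=5: 0≤3, i=3, swap(3,5) ⇒ [-4, -2, 2, 0, 5, 4, 3]
swap(4,6) ⇒ [-4, -2, 2, 0, 3, 4, 5]; return 4
p = 4; k-1 = 6 > 4 ⇒ right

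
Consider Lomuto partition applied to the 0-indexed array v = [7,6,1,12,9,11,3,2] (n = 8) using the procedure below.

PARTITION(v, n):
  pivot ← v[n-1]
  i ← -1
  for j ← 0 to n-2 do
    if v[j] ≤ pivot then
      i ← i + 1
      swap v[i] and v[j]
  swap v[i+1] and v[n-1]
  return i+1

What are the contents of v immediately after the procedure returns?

[1,2,7,12,9,11,3,6]

pivot = v[7] = 2; i = -1
j=0: v[0]=7 > 2 → no swap
j=1: v[1]=6 > 2 → no swap
j=2: v[2]=1 ≤ 2 → i=0, swap v[0],v[2] → [1,6,7,12,9,11,3,2]
j=3: v[3]=12 > 2 → no swap
j=4: v[4]=9 > 2 → no swap
j=5: v[5]=11 > 2 → no swap
j=6: v[6]=3 > 2 → no swap
final swap v[1],v[7] → [1,2,7,12,9,11,3,6]; return 1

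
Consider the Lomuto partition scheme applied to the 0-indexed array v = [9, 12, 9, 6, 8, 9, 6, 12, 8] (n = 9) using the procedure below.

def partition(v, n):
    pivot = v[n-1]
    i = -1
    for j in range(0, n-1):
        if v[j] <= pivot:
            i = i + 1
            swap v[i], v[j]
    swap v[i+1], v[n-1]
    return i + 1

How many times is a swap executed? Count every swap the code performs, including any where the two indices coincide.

4

pivot = v[8] = 8; i = -1
j=0: v[0]=9 > 8 → no swap
j=1: v[1]=12 > 8 → no swap
j=2: v[2]=9 > 8 → no swap
j=3: v[3]=6 ≤ 8 → i=0, swap v[0],v[3] → [6, 12, 9, 9, 8, 9, 6, 12, 8]
j=4: v[4]=8 ≤ 8 → i=1, swap v[1],v[4] → [6, 8, 9, 9, 12, 9, 6, 12, 8]
j=5: v[5]=9 > 8 → no swap
j=6: v[6]=6 ≤ 8 → i=2, swap v[2],v[6] → [6, 8, 6, 9, 12, 9, 9, 12, 8]
j=7: v[7]=12 > 8 → no swap
final swap v[3],v[8] → [6, 8, 6, 8, 12, 9, 9, 12, 9]; return 3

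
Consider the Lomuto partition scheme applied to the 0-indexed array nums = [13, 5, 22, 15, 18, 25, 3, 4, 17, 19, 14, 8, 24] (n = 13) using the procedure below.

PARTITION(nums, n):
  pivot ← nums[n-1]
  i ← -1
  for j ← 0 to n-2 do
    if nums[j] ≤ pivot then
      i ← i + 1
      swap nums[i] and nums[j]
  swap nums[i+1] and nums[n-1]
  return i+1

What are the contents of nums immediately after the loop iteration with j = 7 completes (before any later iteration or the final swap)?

[13, 5, 22, 15, 18, 3, 4, 25, 17, 19, 14, 8, 24]

pivot = nums[12] = 24; i = -1
j=0: nums[0]=13 ≤ 24 → i=0, swap nums[0],nums[0] (no change) → [13, 5, 22, 15, 18, 25, 3, 4, 17, 19, 14, 8, 24]
j=1: nums[1]=5 ≤ 24 → i=1, swap nums[1],nums[1] (no change) → [13, 5, 22, 15, 18, 25, 3, 4, 17, 19, 14, 8, 24]
j=2: nums[2]=22 ≤ 24 → i=2, swap nums[2],nums[2] (no change) → [13, 5, 22, 15, 18, 25, 3, 4, 17, 19, 14, 8, 24]
j=3: nums[3]=15 ≤ 24 → i=3, swap nums[3],nums[3] (no change) → [13, 5, 22, 15, 18, 25, 3, 4, 17, 19, 14, 8, 24]
j=4: nums[4]=18 ≤ 24 → i=4, swap nums[4],nums[4] (no change) → [13, 5, 22, 15, 18, 25, 3, 4, 17, 19, 14, 8, 24]
j=5: nums[5]=25 > 24 → no swap
j=6: nums[6]=3 ≤ 24 → i=5, swap nums[5],nums[6] → [13, 5, 22, 15, 18, 3, 25, 4, 17, 19, 14, 8, 24]
j=7: nums[7]=4 ≤ 24 → i=6, swap nums[6],nums[7] → [13, 5, 22, 15, 18, 3, 4, 25, 17, 19, 14, 8, 24]
(after j=7) nums = [13, 5, 22, 15, 18, 3, 4, 25, 17, 19, 14, 8, 24]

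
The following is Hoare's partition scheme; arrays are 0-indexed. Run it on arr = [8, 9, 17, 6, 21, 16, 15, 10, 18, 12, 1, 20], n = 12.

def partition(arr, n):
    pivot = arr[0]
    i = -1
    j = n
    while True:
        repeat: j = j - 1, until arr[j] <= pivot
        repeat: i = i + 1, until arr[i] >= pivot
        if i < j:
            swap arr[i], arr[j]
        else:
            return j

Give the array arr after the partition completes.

[1, 6, 17, 9, 21, 16, 15, 10, 18, 12, 8, 20]

pivot = arr[0] = 8; i = -1, j = 12
j→10 (arr[10]=1≤8), i→0 (arr[0]=8≥8); i<j, swap → [1, 9, 17, 6, 21, 16, 15, 10, 18, 12, 8, 20]
j→3 (arr[3]=6≤8), i→1 (arr[1]=9≥8); i<j, swap → [1, 6, 17, 9, 21, 16, 15, 10, 18, 12, 8, 20]
j→1, i→2; i≥j, return j=1. arr = [1, 6, 17, 9, 21, 16, 15, 10, 18, 12, 8, 20]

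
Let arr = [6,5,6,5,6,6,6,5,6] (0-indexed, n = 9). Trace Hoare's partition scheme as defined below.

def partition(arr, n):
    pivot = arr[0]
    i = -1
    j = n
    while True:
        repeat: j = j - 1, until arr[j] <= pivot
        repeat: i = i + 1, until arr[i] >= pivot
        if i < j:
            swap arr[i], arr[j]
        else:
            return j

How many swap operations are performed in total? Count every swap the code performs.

pivot=6
j stops at 8 (6), i stops at 0 (6); swap ⇒ [6,5,6,5,6,6,6,5,6]
j stops at 7 (5), i stops at 2 (6); swap ⇒ [6,5,5,5,6,6,6,6,6]
j stops at 6 (6), i stops at 4 (6); swap ⇒ [6,5,5,5,6,6,6,6,6]
j stops at 5, i stops at 5; i≥j ⇒ return 5. arr=[6,5,5,5,6,6,6,6,6]

3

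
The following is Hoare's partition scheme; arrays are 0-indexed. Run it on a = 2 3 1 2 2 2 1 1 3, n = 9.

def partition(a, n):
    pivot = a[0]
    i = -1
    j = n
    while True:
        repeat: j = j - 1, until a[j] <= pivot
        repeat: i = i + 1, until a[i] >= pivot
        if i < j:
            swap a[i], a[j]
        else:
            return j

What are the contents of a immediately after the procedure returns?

1 1 1 2 2 2 3 2 3

pivot=2
j stops at 7 (1), i stops at 0 (2); swap ⇒ 1 3 1 2 2 2 1 2 3
j stops at 6 (1), i stops at 1 (3); swap ⇒ 1 1 1 2 2 2 3 2 3
j stops at 5 (2), i stops at 3 (2); swap ⇒ 1 1 1 2 2 2 3 2 3
j stops at 4, i stops at 4; i≥j ⇒ return 4. a=1 1 1 2 2 2 3 2 3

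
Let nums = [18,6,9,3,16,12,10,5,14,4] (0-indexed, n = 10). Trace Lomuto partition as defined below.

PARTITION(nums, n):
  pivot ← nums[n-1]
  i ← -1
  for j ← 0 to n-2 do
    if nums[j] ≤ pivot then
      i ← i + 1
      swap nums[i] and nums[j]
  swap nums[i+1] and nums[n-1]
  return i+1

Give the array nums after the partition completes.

pivot=4, i=-1
j=0: 18>4, skip
j=1: 6>4, skip
j=2: 9>4, skip
j=3: 3≤4, i=0, swap(0,3) ⇒ [3,6,9,18,16,12,10,5,14,4]
j=4: 16>4, skip
j=5: 12>4, skip
j=6: 10>4, skip
j=7: 5>4, skip
j=8: 14>4, skip
swap(1,9) ⇒ [3,4,9,18,16,12,10,5,14,6]; return 1

[3,4,9,18,16,12,10,5,14,6]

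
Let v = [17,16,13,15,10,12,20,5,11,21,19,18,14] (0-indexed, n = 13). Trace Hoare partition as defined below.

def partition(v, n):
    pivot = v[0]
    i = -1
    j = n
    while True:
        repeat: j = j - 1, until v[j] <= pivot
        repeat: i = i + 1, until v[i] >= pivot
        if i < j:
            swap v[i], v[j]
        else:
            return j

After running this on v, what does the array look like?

[14,16,13,15,10,12,11,5,20,21,19,18,17]

pivot = v[0] = 17; i = -1, j = 13
j→12 (v[12]=14≤17), i→0 (v[0]=17≥17); i<j, swap → [14,16,13,15,10,12,20,5,11,21,19,18,17]
j→8 (v[8]=11≤17), i→6 (v[6]=20≥17); i<j, swap → [14,16,13,15,10,12,11,5,20,21,19,18,17]
j→7, i→8; i≥j, return j=7. v = [14,16,13,15,10,12,11,5,20,21,19,18,17]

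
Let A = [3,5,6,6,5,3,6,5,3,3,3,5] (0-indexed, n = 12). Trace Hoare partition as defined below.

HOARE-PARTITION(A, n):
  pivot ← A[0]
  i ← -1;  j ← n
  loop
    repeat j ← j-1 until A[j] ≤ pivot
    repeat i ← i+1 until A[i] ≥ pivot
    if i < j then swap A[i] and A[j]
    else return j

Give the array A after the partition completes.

pivot = A[0] = 3; i = -1, j = 12
j→10 (A[10]=3≤3), i→0 (A[0]=3≥3); i<j, swap → [3,5,6,6,5,3,6,5,3,3,3,5]
j→9 (A[9]=3≤3), i→1 (A[1]=5≥3); i<j, swap → [3,3,6,6,5,3,6,5,3,5,3,5]
j→8 (A[8]=3≤3), i→2 (A[2]=6≥3); i<j, swap → [3,3,3,6,5,3,6,5,6,5,3,5]
j→5 (A[5]=3≤3), i→3 (A[3]=6≥3); i<j, swap → [3,3,3,3,5,6,6,5,6,5,3,5]
j→3, i→4; i≥j, return j=3. A = [3,3,3,3,5,6,6,5,6,5,3,5]

[3,3,3,3,5,6,6,5,6,5,3,5]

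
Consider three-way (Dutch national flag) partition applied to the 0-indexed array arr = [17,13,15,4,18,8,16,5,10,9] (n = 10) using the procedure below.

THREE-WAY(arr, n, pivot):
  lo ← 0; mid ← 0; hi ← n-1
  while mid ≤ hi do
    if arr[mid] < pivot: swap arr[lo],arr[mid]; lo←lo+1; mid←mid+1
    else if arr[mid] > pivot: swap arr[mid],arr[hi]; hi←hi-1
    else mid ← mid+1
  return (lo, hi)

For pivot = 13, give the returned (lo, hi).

(5, 5)

lo=0 mid=0 hi=9
17>13: swap(0,9), hi=8 ⇒ [9,13,15,4,18,8,16,5,10,17]
9<13: swap(0,0), lo=1 mid=1 ⇒ [9,13,15,4,18,8,16,5,10,17]
13=13: mid=2
15>13: swap(2,8), hi=7 ⇒ [9,13,10,4,18,8,16,5,15,17]
10<13: swap(1,2), lo=2 mid=3 ⇒ [9,10,13,4,18,8,16,5,15,17]
4<13: swap(2,3), lo=3 mid=4 ⇒ [9,10,4,13,18,8,16,5,15,17]
18>13: swap(4,7), hi=6 ⇒ [9,10,4,13,5,8,16,18,15,17]
5<13: swap(3,4), lo=4 mid=5 ⇒ [9,10,4,5,13,8,16,18,15,17]
8<13: swap(4,5), lo=5 mid=6 ⇒ [9,10,4,5,8,13,16,18,15,17]
16>13: swap(6,6), hi=5 ⇒ [9,10,4,5,8,13,16,18,15,17]
done. lo=5 hi=5; arr=[9,10,4,5,8,13,16,18,15,17]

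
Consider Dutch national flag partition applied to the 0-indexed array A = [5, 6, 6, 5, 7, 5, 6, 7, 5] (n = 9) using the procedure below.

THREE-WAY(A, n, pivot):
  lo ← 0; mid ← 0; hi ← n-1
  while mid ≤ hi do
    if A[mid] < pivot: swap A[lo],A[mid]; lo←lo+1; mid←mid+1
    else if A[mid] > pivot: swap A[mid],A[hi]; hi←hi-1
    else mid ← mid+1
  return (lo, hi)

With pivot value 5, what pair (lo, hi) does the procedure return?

(0, 3)

lo=0 mid=0 hi=8
5=5: mid=1
6>5: swap(1,8), hi=7 ⇒ [5, 5, 6, 5, 7, 5, 6, 7, 6]
5=5: mid=2
6>5: swap(2,7), hi=6 ⇒ [5, 5, 7, 5, 7, 5, 6, 6, 6]
7>5: swap(2,6), hi=5 ⇒ [5, 5, 6, 5, 7, 5, 7, 6, 6]
6>5: swap(2,5), hi=4 ⇒ [5, 5, 5, 5, 7, 6, 7, 6, 6]
5=5: mid=3
5=5: mid=4
7>5: swap(4,4), hi=3 ⇒ [5, 5, 5, 5, 7, 6, 7, 6, 6]
done. lo=0 hi=3; A=[5, 5, 5, 5, 7, 6, 7, 6, 6]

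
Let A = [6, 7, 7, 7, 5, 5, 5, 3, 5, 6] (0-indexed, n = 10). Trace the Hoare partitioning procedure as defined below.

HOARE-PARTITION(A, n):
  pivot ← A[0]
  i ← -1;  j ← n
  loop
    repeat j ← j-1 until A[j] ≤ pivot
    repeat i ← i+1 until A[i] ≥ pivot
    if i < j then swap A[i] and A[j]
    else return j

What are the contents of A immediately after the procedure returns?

[6, 5, 3, 5, 5, 5, 7, 7, 7, 6]

pivot=6
j stops at 9 (6), i stops at 0 (6); swap ⇒ [6, 7, 7, 7, 5, 5, 5, 3, 5, 6]
j stops at 8 (5), i stops at 1 (7); swap ⇒ [6, 5, 7, 7, 5, 5, 5, 3, 7, 6]
j stops at 7 (3), i stops at 2 (7); swap ⇒ [6, 5, 3, 7, 5, 5, 5, 7, 7, 6]
j stops at 6 (5), i stops at 3 (7); swap ⇒ [6, 5, 3, 5, 5, 5, 7, 7, 7, 6]
j stops at 5, i stops at 6; i≥j ⇒ return 5. A=[6, 5, 3, 5, 5, 5, 7, 7, 7, 6]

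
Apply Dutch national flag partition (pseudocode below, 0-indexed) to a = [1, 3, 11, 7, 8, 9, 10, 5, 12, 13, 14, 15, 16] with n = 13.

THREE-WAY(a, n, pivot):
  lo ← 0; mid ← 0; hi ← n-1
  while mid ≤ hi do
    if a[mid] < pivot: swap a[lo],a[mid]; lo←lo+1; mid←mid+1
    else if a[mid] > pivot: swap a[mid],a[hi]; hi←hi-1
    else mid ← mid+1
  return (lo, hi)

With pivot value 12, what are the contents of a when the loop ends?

pivot = 12; lo=0, mid=0, hi=12
a[mid]=1<12: swap a[0],a[0]; lo=1,mid=1 → [1, 3, 11, 7, 8, 9, 10, 5, 12, 13, 14, 15, 16]
a[mid]=3<12: swap a[1],a[1]; lo=2,mid=2 → [1, 3, 11, 7, 8, 9, 10, 5, 12, 13, 14, 15, 16]
a[mid]=11<12: swap a[2],a[2]; lo=3,mid=3 → [1, 3, 11, 7, 8, 9, 10, 5, 12, 13, 14, 15, 16]
a[mid]=7<12: swap a[3],a[3]; lo=4,mid=4 → [1, 3, 11, 7, 8, 9, 10, 5, 12, 13, 14, 15, 16]
a[mid]=8<12: swap a[4],a[4]; lo=5,mid=5 → [1, 3, 11, 7, 8, 9, 10, 5, 12, 13, 14, 15, 16]
a[mid]=9<12: swap a[5],a[5]; lo=6,mid=6 → [1, 3, 11, 7, 8, 9, 10, 5, 12, 13, 14, 15, 16]
a[mid]=10<12: swap a[6],a[6]; lo=7,mid=7 → [1, 3, 11, 7, 8, 9, 10, 5, 12, 13, 14, 15, 16]
a[mid]=5<12: swap a[7],a[7]; lo=8,mid=8 → [1, 3, 11, 7, 8, 9, 10, 5, 12, 13, 14, 15, 16]
a[mid]=12=12: mid=9
a[mid]=13>12: swap a[9],a[12]; hi=11 → [1, 3, 11, 7, 8, 9, 10, 5, 12, 16, 14, 15, 13]
a[mid]=16>12: swap a[9],a[11]; hi=10 → [1, 3, 11, 7, 8, 9, 10, 5, 12, 15, 14, 16, 13]
a[mid]=15>12: swap a[9],a[10]; hi=9 → [1, 3, 11, 7, 8, 9, 10, 5, 12, 14, 15, 16, 13]
a[mid]=14>12: swap a[9],a[9]; hi=8 → [1, 3, 11, 7, 8, 9, 10, 5, 12, 14, 15, 16, 13]
end: lo=8, hi=8; a = [1, 3, 11, 7, 8, 9, 10, 5, 12, 14, 15, 16, 13]

[1, 3, 11, 7, 8, 9, 10, 5, 12, 14, 15, 16, 13]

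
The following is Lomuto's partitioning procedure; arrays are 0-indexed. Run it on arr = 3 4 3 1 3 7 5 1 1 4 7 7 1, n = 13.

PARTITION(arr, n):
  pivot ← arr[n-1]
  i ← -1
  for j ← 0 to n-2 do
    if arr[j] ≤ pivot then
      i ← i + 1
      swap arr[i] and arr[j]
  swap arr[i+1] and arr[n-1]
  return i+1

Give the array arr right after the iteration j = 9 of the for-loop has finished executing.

1 1 1 3 3 7 5 4 3 4 7 7 1

pivot=1, i=-1
j=0: 3>1, skip
j=1: 4>1, skip
j=2: 3>1, skip
j=3: 1≤1, i=0, swap(0,3) ⇒ 1 4 3 3 3 7 5 1 1 4 7 7 1
j=4: 3>1, skip
j=5: 7>1, skip
j=6: 5>1, skip
j=7: 1≤1, i=1, swap(1,7) ⇒ 1 1 3 3 3 7 5 4 1 4 7 7 1
j=8: 1≤1, i=2, swap(2,8) ⇒ 1 1 1 3 3 7 5 4 3 4 7 7 1
j=9: 4>1, skip
(after j=9) arr = 1 1 1 3 3 7 5 4 3 4 7 7 1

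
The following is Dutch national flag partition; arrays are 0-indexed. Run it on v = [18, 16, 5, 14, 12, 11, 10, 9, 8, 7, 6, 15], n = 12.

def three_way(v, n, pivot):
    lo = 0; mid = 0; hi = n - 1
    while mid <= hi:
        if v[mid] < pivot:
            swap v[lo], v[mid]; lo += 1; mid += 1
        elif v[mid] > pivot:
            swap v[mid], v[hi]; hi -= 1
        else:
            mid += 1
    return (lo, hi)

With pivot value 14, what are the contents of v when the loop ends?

lo=0 mid=0 hi=11
18>14: swap(0,11), hi=10 ⇒ [15, 16, 5, 14, 12, 11, 10, 9, 8, 7, 6, 18]
15>14: swap(0,10), hi=9 ⇒ [6, 16, 5, 14, 12, 11, 10, 9, 8, 7, 15, 18]
6<14: swap(0,0), lo=1 mid=1 ⇒ [6, 16, 5, 14, 12, 11, 10, 9, 8, 7, 15, 18]
16>14: swap(1,9), hi=8 ⇒ [6, 7, 5, 14, 12, 11, 10, 9, 8, 16, 15, 18]
7<14: swap(1,1), lo=2 mid=2 ⇒ [6, 7, 5, 14, 12, 11, 10, 9, 8, 16, 15, 18]
5<14: swap(2,2), lo=3 mid=3 ⇒ [6, 7, 5, 14, 12, 11, 10, 9, 8, 16, 15, 18]
14=14: mid=4
12<14: swap(3,4), lo=4 mid=5 ⇒ [6, 7, 5, 12, 14, 11, 10, 9, 8, 16, 15, 18]
11<14: swap(4,5), lo=5 mid=6 ⇒ [6, 7, 5, 12, 11, 14, 10, 9, 8, 16, 15, 18]
10<14: swap(5,6), lo=6 mid=7 ⇒ [6, 7, 5, 12, 11, 10, 14, 9, 8, 16, 15, 18]
9<14: swap(6,7), lo=7 mid=8 ⇒ [6, 7, 5, 12, 11, 10, 9, 14, 8, 16, 15, 18]
8<14: swap(7,8), lo=8 mid=9 ⇒ [6, 7, 5, 12, 11, 10, 9, 8, 14, 16, 15, 18]
done. lo=8 hi=8; v=[6, 7, 5, 12, 11, 10, 9, 8, 14, 16, 15, 18]

[6, 7, 5, 12, 11, 10, 9, 8, 14, 16, 15, 18]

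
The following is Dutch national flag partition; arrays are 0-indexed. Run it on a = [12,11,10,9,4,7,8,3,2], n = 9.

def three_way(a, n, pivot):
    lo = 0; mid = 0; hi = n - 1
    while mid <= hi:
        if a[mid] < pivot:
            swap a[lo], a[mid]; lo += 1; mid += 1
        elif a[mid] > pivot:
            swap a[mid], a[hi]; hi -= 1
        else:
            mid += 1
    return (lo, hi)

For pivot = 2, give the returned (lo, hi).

(0, 0)

lo=0 mid=0 hi=8
12>2: swap(0,8), hi=7 ⇒ [2,11,10,9,4,7,8,3,12]
2=2: mid=1
11>2: swap(1,7), hi=6 ⇒ [2,3,10,9,4,7,8,11,12]
3>2: swap(1,6), hi=5 ⇒ [2,8,10,9,4,7,3,11,12]
8>2: swap(1,5), hi=4 ⇒ [2,7,10,9,4,8,3,11,12]
7>2: swap(1,4), hi=3 ⇒ [2,4,10,9,7,8,3,11,12]
4>2: swap(1,3), hi=2 ⇒ [2,9,10,4,7,8,3,11,12]
9>2: swap(1,2), hi=1 ⇒ [2,10,9,4,7,8,3,11,12]
10>2: swap(1,1), hi=0 ⇒ [2,10,9,4,7,8,3,11,12]
done. lo=0 hi=0; a=[2,10,9,4,7,8,3,11,12]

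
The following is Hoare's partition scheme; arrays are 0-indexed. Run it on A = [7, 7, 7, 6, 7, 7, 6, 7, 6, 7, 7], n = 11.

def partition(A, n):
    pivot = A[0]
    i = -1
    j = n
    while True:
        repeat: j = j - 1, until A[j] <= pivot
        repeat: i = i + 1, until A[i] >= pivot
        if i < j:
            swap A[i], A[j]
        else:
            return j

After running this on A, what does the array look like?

[7, 7, 6, 6, 7, 6, 7, 7, 7, 7, 7]

pivot = A[0] = 7; i = -1, j = 11
j→10 (A[10]=7≤7), i→0 (A[0]=7≥7); i<j, swap → [7, 7, 7, 6, 7, 7, 6, 7, 6, 7, 7]
j→9 (A[9]=7≤7), i→1 (A[1]=7≥7); i<j, swap → [7, 7, 7, 6, 7, 7, 6, 7, 6, 7, 7]
j→8 (A[8]=6≤7), i→2 (A[2]=7≥7); i<j, swap → [7, 7, 6, 6, 7, 7, 6, 7, 7, 7, 7]
j→7 (A[7]=7≤7), i→4 (A[4]=7≥7); i<j, swap → [7, 7, 6, 6, 7, 7, 6, 7, 7, 7, 7]
j→6 (A[6]=6≤7), i→5 (A[5]=7≥7); i<j, swap → [7, 7, 6, 6, 7, 6, 7, 7, 7, 7, 7]
j→5, i→6; i≥j, return j=5. A = [7, 7, 6, 6, 7, 6, 7, 7, 7, 7, 7]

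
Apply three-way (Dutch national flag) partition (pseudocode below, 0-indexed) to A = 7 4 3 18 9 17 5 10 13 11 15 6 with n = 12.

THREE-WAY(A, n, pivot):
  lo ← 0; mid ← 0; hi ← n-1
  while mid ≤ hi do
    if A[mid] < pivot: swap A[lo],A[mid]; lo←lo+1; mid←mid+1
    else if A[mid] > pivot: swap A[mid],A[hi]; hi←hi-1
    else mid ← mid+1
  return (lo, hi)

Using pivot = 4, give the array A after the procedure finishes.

lo=0 mid=0 hi=11
7>4: swap(0,11), hi=10 ⇒ 6 4 3 18 9 17 5 10 13 11 15 7
6>4: swap(0,10), hi=9 ⇒ 15 4 3 18 9 17 5 10 13 11 6 7
15>4: swap(0,9), hi=8 ⇒ 11 4 3 18 9 17 5 10 13 15 6 7
11>4: swap(0,8), hi=7 ⇒ 13 4 3 18 9 17 5 10 11 15 6 7
13>4: swap(0,7), hi=6 ⇒ 10 4 3 18 9 17 5 13 11 15 6 7
10>4: swap(0,6), hi=5 ⇒ 5 4 3 18 9 17 10 13 11 15 6 7
5>4: swap(0,5), hi=4 ⇒ 17 4 3 18 9 5 10 13 11 15 6 7
17>4: swap(0,4), hi=3 ⇒ 9 4 3 18 17 5 10 13 11 15 6 7
9>4: swap(0,3), hi=2 ⇒ 18 4 3 9 17 5 10 13 11 15 6 7
18>4: swap(0,2), hi=1 ⇒ 3 4 18 9 17 5 10 13 11 15 6 7
3<4: swap(0,0), lo=1 mid=1 ⇒ 3 4 18 9 17 5 10 13 11 15 6 7
4=4: mid=2
done. lo=1 hi=1; A=3 4 18 9 17 5 10 13 11 15 6 7

3 4 18 9 17 5 10 13 11 15 6 7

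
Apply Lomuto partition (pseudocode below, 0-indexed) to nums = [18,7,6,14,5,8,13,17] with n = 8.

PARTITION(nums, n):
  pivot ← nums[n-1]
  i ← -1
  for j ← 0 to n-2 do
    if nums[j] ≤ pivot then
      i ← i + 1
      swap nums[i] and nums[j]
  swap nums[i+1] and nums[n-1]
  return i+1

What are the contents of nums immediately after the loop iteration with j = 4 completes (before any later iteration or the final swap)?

[7,6,14,5,18,8,13,17]

pivot=17, i=-1
j=0: 18>17, skip
j=1: 7≤17, i=0, swap(0,1) ⇒ [7,18,6,14,5,8,13,17]
j=2: 6≤17, i=1, swap(1,2) ⇒ [7,6,18,14,5,8,13,17]
j=3: 14≤17, i=2, swap(2,3) ⇒ [7,6,14,18,5,8,13,17]
j=4: 5≤17, i=3, swap(3,4) ⇒ [7,6,14,5,18,8,13,17]
(after j=4) nums = [7,6,14,5,18,8,13,17]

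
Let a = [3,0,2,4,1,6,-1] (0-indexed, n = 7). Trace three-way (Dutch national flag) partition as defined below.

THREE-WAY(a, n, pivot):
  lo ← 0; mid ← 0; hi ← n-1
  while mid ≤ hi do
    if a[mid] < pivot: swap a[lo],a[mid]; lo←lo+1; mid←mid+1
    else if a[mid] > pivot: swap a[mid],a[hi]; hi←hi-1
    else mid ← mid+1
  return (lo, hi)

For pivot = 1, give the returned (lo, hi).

lo=0 mid=0 hi=6
3>1: swap(0,6), hi=5 ⇒ [-1,0,2,4,1,6,3]
-1<1: swap(0,0), lo=1 mid=1 ⇒ [-1,0,2,4,1,6,3]
0<1: swap(1,1), lo=2 mid=2 ⇒ [-1,0,2,4,1,6,3]
2>1: swap(2,5), hi=4 ⇒ [-1,0,6,4,1,2,3]
6>1: swap(2,4), hi=3 ⇒ [-1,0,1,4,6,2,3]
1=1: mid=3
4>1: swap(3,3), hi=2 ⇒ [-1,0,1,4,6,2,3]
done. lo=2 hi=2; a=[-1,0,1,4,6,2,3]

(2, 2)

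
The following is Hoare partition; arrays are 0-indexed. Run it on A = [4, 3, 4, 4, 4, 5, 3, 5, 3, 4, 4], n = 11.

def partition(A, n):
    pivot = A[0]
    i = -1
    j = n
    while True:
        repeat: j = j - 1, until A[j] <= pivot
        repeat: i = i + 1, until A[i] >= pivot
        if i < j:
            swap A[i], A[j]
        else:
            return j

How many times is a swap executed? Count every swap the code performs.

4

pivot=4
j stops at 10 (4), i stops at 0 (4); swap ⇒ [4, 3, 4, 4, 4, 5, 3, 5, 3, 4, 4]
j stops at 9 (4), i stops at 2 (4); swap ⇒ [4, 3, 4, 4, 4, 5, 3, 5, 3, 4, 4]
j stops at 8 (3), i stops at 3 (4); swap ⇒ [4, 3, 4, 3, 4, 5, 3, 5, 4, 4, 4]
j stops at 6 (3), i stops at 4 (4); swap ⇒ [4, 3, 4, 3, 3, 5, 4, 5, 4, 4, 4]
j stops at 4, i stops at 5; i≥j ⇒ return 4. A=[4, 3, 4, 3, 3, 5, 4, 5, 4, 4, 4]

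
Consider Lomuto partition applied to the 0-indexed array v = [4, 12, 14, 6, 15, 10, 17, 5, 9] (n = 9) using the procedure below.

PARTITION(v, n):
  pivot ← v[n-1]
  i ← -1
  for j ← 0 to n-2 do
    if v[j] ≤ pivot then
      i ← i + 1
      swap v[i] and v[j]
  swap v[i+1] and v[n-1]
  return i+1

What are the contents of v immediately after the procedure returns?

pivot = v[8] = 9; i = -1
j=0: v[0]=4 ≤ 9 → i=0, swap v[0],v[0] (no change) → [4, 12, 14, 6, 15, 10, 17, 5, 9]
j=1: v[1]=12 > 9 → no swap
j=2: v[2]=14 > 9 → no swap
j=3: v[3]=6 ≤ 9 → i=1, swap v[1],v[3] → [4, 6, 14, 12, 15, 10, 17, 5, 9]
j=4: v[4]=15 > 9 → no swap
j=5: v[5]=10 > 9 → no swap
j=6: v[6]=17 > 9 → no swap
j=7: v[7]=5 ≤ 9 → i=2, swap v[2],v[7] → [4, 6, 5, 12, 15, 10, 17, 14, 9]
final swap v[3],v[8] → [4, 6, 5, 9, 15, 10, 17, 14, 12]; return 3

[4, 6, 5, 9, 15, 10, 17, 14, 12]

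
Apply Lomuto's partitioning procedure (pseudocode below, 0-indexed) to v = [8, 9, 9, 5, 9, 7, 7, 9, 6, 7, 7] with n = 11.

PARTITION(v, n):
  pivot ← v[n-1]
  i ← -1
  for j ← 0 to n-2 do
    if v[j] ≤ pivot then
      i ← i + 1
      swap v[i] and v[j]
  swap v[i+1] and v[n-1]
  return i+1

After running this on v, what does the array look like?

[5, 7, 7, 6, 7, 7, 9, 9, 8, 9, 9]

pivot=7, i=-1
j=0: 8>7, skip
j=1: 9>7, skip
j=2: 9>7, skip
j=3: 5≤7, i=0, swap(0,3) ⇒ [5, 9, 9, 8, 9, 7, 7, 9, 6, 7, 7]
j=4: 9>7, skip
j=5: 7≤7, i=1, swap(1,5) ⇒ [5, 7, 9, 8, 9, 9, 7, 9, 6, 7, 7]
j=6: 7≤7, i=2, swap(2,6) ⇒ [5, 7, 7, 8, 9, 9, 9, 9, 6, 7, 7]
j=7: 9>7, skip
j=8: 6≤7, i=3, swap(3,8) ⇒ [5, 7, 7, 6, 9, 9, 9, 9, 8, 7, 7]
j=9: 7≤7, i=4, swap(4,9) ⇒ [5, 7, 7, 6, 7, 9, 9, 9, 8, 9, 7]
swap(5,10) ⇒ [5, 7, 7, 6, 7, 7, 9, 9, 8, 9, 9]; return 5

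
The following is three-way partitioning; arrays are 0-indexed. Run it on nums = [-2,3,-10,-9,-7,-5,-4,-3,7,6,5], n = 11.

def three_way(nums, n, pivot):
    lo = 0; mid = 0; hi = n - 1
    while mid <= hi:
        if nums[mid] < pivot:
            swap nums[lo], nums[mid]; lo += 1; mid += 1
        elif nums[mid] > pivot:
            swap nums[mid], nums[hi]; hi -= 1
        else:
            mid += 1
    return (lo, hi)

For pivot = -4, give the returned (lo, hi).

(4, 4)

lo=0 mid=0 hi=10
-2>-4: swap(0,10), hi=9 ⇒ [5,3,-10,-9,-7,-5,-4,-3,7,6,-2]
5>-4: swap(0,9), hi=8 ⇒ [6,3,-10,-9,-7,-5,-4,-3,7,5,-2]
6>-4: swap(0,8), hi=7 ⇒ [7,3,-10,-9,-7,-5,-4,-3,6,5,-2]
7>-4: swap(0,7), hi=6 ⇒ [-3,3,-10,-9,-7,-5,-4,7,6,5,-2]
-3>-4: swap(0,6), hi=5 ⇒ [-4,3,-10,-9,-7,-5,-3,7,6,5,-2]
-4=-4: mid=1
3>-4: swap(1,5), hi=4 ⇒ [-4,-5,-10,-9,-7,3,-3,7,6,5,-2]
-5<-4: swap(0,1), lo=1 mid=2 ⇒ [-5,-4,-10,-9,-7,3,-3,7,6,5,-2]
-10<-4: swap(1,2), lo=2 mid=3 ⇒ [-5,-10,-4,-9,-7,3,-3,7,6,5,-2]
-9<-4: swap(2,3), lo=3 mid=4 ⇒ [-5,-10,-9,-4,-7,3,-3,7,6,5,-2]
-7<-4: swap(3,4), lo=4 mid=5 ⇒ [-5,-10,-9,-7,-4,3,-3,7,6,5,-2]
done. lo=4 hi=4; nums=[-5,-10,-9,-7,-4,3,-3,7,6,5,-2]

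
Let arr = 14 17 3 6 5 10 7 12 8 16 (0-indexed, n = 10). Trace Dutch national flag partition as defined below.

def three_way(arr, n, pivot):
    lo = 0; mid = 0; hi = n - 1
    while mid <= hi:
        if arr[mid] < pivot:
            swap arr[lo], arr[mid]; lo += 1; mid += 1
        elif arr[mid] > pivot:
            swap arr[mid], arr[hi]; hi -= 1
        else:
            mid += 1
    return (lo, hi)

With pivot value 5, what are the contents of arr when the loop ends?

pivot = 5; lo=0, mid=0, hi=9
arr[mid]=14>5: swap arr[0],arr[9]; hi=8 → 16 17 3 6 5 10 7 12 8 14
arr[mid]=16>5: swap arr[0],arr[8]; hi=7 → 8 17 3 6 5 10 7 12 16 14
arr[mid]=8>5: swap arr[0],arr[7]; hi=6 → 12 17 3 6 5 10 7 8 16 14
arr[mid]=12>5: swap arr[0],arr[6]; hi=5 → 7 17 3 6 5 10 12 8 16 14
arr[mid]=7>5: swap arr[0],arr[5]; hi=4 → 10 17 3 6 5 7 12 8 16 14
arr[mid]=10>5: swap arr[0],arr[4]; hi=3 → 5 17 3 6 10 7 12 8 16 14
arr[mid]=5=5: mid=1
arr[mid]=17>5: swap arr[1],arr[3]; hi=2 → 5 6 3 17 10 7 12 8 16 14
arr[mid]=6>5: swap arr[1],arr[2]; hi=1 → 5 3 6 17 10 7 12 8 16 14
arr[mid]=3<5: swap arr[0],arr[1]; lo=1,mid=2 → 3 5 6 17 10 7 12 8 16 14
end: lo=1, hi=1; arr = 3 5 6 17 10 7 12 8 16 14

3 5 6 17 10 7 12 8 16 14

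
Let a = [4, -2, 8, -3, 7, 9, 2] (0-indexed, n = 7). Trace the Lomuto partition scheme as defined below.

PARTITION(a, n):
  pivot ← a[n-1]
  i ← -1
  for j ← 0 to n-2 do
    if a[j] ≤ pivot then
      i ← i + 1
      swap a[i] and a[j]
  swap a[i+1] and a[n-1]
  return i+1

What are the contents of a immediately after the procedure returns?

[-2, -3, 2, 4, 7, 9, 8]

pivot = a[6] = 2; i = -1
j=0: a[0]=4 > 2 → no swap
j=1: a[1]=-2 ≤ 2 → i=0, swap a[0],a[1] → [-2, 4, 8, -3, 7, 9, 2]
j=2: a[2]=8 > 2 → no swap
j=3: a[3]=-3 ≤ 2 → i=1, swap a[1],a[3] → [-2, -3, 8, 4, 7, 9, 2]
j=4: a[4]=7 > 2 → no swap
j=5: a[5]=9 > 2 → no swap
final swap a[2],a[6] → [-2, -3, 2, 4, 7, 9, 8]; return 2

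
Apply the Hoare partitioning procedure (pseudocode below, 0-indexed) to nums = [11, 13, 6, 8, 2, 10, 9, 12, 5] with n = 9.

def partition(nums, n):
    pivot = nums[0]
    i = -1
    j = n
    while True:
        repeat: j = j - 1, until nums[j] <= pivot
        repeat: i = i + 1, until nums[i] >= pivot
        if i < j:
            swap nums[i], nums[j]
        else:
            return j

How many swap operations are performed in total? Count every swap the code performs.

2

pivot = nums[0] = 11; i = -1, j = 9
j→8 (nums[8]=5≤11), i→0 (nums[0]=11≥11); i<j, swap → [5, 13, 6, 8, 2, 10, 9, 12, 11]
j→6 (nums[6]=9≤11), i→1 (nums[1]=13≥11); i<j, swap → [5, 9, 6, 8, 2, 10, 13, 12, 11]
j→5, i→6; i≥j, return j=5. nums = [5, 9, 6, 8, 2, 10, 13, 12, 11]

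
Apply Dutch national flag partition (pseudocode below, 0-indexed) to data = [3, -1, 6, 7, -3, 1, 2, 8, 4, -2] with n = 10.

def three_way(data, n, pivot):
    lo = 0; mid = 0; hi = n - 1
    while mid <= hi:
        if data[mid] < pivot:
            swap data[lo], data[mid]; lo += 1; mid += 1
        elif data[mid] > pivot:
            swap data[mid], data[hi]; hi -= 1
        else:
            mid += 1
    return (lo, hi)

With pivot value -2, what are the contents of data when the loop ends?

[-3, -2, 7, 6, 1, 2, 8, 4, -1, 3]

pivot = -2; lo=0, mid=0, hi=9
data[mid]=3>-2: swap data[0],data[9]; hi=8 → [-2, -1, 6, 7, -3, 1, 2, 8, 4, 3]
data[mid]=-2=-2: mid=1
data[mid]=-1>-2: swap data[1],data[8]; hi=7 → [-2, 4, 6, 7, -3, 1, 2, 8, -1, 3]
data[mid]=4>-2: swap data[1],data[7]; hi=6 → [-2, 8, 6, 7, -3, 1, 2, 4, -1, 3]
data[mid]=8>-2: swap data[1],data[6]; hi=5 → [-2, 2, 6, 7, -3, 1, 8, 4, -1, 3]
data[mid]=2>-2: swap data[1],data[5]; hi=4 → [-2, 1, 6, 7, -3, 2, 8, 4, -1, 3]
data[mid]=1>-2: swap data[1],data[4]; hi=3 → [-2, -3, 6, 7, 1, 2, 8, 4, -1, 3]
data[mid]=-3<-2: swap data[0],data[1]; lo=1,mid=2 → [-3, -2, 6, 7, 1, 2, 8, 4, -1, 3]
data[mid]=6>-2: swap data[2],data[3]; hi=2 → [-3, -2, 7, 6, 1, 2, 8, 4, -1, 3]
data[mid]=7>-2: swap data[2],data[2]; hi=1 → [-3, -2, 7, 6, 1, 2, 8, 4, -1, 3]
end: lo=1, hi=1; data = [-3, -2, 7, 6, 1, 2, 8, 4, -1, 3]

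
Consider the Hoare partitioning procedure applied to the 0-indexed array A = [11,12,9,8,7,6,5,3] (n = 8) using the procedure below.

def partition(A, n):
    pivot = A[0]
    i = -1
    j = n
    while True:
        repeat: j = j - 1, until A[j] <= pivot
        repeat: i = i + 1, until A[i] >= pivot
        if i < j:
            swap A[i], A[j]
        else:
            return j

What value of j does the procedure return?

5

pivot=11
j stops at 7 (3), i stops at 0 (11); swap ⇒ [3,12,9,8,7,6,5,11]
j stops at 6 (5), i stops at 1 (12); swap ⇒ [3,5,9,8,7,6,12,11]
j stops at 5, i stops at 6; i≥j ⇒ return 5. A=[3,5,9,8,7,6,12,11]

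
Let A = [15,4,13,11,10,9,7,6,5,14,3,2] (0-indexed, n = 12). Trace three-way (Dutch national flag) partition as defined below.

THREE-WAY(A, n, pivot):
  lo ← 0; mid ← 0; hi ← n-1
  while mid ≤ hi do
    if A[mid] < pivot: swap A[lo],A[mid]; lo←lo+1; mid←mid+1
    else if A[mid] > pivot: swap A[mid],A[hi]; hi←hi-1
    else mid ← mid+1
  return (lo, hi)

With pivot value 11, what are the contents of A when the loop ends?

pivot = 11; lo=0, mid=0, hi=11
A[mid]=15>11: swap A[0],A[11]; hi=10 → [2,4,13,11,10,9,7,6,5,14,3,15]
A[mid]=2<11: swap A[0],A[0]; lo=1,mid=1 → [2,4,13,11,10,9,7,6,5,14,3,15]
A[mid]=4<11: swap A[1],A[1]; lo=2,mid=2 → [2,4,13,11,10,9,7,6,5,14,3,15]
A[mid]=13>11: swap A[2],A[10]; hi=9 → [2,4,3,11,10,9,7,6,5,14,13,15]
A[mid]=3<11: swap A[2],A[2]; lo=3,mid=3 → [2,4,3,11,10,9,7,6,5,14,13,15]
A[mid]=11=11: mid=4
A[mid]=10<11: swap A[3],A[4]; lo=4,mid=5 → [2,4,3,10,11,9,7,6,5,14,13,15]
A[mid]=9<11: swap A[4],A[5]; lo=5,mid=6 → [2,4,3,10,9,11,7,6,5,14,13,15]
A[mid]=7<11: swap A[5],A[6]; lo=6,mid=7 → [2,4,3,10,9,7,11,6,5,14,13,15]
A[mid]=6<11: swap A[6],A[7]; lo=7,mid=8 → [2,4,3,10,9,7,6,11,5,14,13,15]
A[mid]=5<11: swap A[7],A[8]; lo=8,mid=9 → [2,4,3,10,9,7,6,5,11,14,13,15]
A[mid]=14>11: swap A[9],A[9]; hi=8 → [2,4,3,10,9,7,6,5,11,14,13,15]
end: lo=8, hi=8; A = [2,4,3,10,9,7,6,5,11,14,13,15]

[2,4,3,10,9,7,6,5,11,14,13,15]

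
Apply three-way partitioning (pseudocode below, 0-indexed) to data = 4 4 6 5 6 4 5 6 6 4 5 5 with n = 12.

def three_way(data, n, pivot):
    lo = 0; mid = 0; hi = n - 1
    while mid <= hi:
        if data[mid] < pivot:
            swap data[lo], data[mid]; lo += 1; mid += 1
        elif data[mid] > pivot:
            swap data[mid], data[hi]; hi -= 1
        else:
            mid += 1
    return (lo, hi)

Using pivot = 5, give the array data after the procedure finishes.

pivot = 5; lo=0, mid=0, hi=11
data[mid]=4<5: swap data[0],data[0]; lo=1,mid=1 → 4 4 6 5 6 4 5 6 6 4 5 5
data[mid]=4<5: swap data[1],data[1]; lo=2,mid=2 → 4 4 6 5 6 4 5 6 6 4 5 5
data[mid]=6>5: swap data[2],data[11]; hi=10 → 4 4 5 5 6 4 5 6 6 4 5 6
data[mid]=5=5: mid=3
data[mid]=5=5: mid=4
data[mid]=6>5: swap data[4],data[10]; hi=9 → 4 4 5 5 5 4 5 6 6 4 6 6
data[mid]=5=5: mid=5
data[mid]=4<5: swap data[2],data[5]; lo=3,mid=6 → 4 4 4 5 5 5 5 6 6 4 6 6
data[mid]=5=5: mid=7
data[mid]=6>5: swap data[7],data[9]; hi=8 → 4 4 4 5 5 5 5 4 6 6 6 6
data[mid]=4<5: swap data[3],data[7]; lo=4,mid=8 → 4 4 4 4 5 5 5 5 6 6 6 6
data[mid]=6>5: swap data[8],data[8]; hi=7 → 4 4 4 4 5 5 5 5 6 6 6 6
end: lo=4, hi=7; data = 4 4 4 4 5 5 5 5 6 6 6 6

4 4 4 4 5 5 5 5 6 6 6 6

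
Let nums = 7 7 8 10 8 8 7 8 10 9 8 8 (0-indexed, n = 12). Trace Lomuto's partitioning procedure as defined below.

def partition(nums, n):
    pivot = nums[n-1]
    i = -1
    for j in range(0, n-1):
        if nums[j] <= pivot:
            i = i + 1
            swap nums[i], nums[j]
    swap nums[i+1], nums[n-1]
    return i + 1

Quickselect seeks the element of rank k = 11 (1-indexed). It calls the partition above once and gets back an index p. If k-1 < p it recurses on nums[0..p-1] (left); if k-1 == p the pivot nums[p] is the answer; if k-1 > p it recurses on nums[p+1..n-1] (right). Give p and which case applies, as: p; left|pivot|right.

8; right

pivot=8, i=-1
j=0: 7≤8, i=0, swap(0,0) ⇒ 7 7 8 10 8 8 7 8 10 9 8 8
j=1: 7≤8, i=1, swap(1,1) ⇒ 7 7 8 10 8 8 7 8 10 9 8 8
j=2: 8≤8, i=2, swap(2,2) ⇒ 7 7 8 10 8 8 7 8 10 9 8 8
j=3: 10>8, skip
j=4: 8≤8, i=3, swap(3,4) ⇒ 7 7 8 8 10 8 7 8 10 9 8 8
j=5: 8≤8, i=4, swap(4,5) ⇒ 7 7 8 8 8 10 7 8 10 9 8 8
j=6: 7≤8, i=5, swap(5,6) ⇒ 7 7 8 8 8 7 10 8 10 9 8 8
j=7: 8≤8, i=6, swap(6,7) ⇒ 7 7 8 8 8 7 8 10 10 9 8 8
j=8: 10>8, skip
j=9: 9>8, skip
j=10: 8≤8, i=7, swap(7,10) ⇒ 7 7 8 8 8 7 8 8 10 9 10 8
swap(8,11) ⇒ 7 7 8 8 8 7 8 8 8 9 10 10; return 8
p = 8; k-1 = 10 > 8 ⇒ right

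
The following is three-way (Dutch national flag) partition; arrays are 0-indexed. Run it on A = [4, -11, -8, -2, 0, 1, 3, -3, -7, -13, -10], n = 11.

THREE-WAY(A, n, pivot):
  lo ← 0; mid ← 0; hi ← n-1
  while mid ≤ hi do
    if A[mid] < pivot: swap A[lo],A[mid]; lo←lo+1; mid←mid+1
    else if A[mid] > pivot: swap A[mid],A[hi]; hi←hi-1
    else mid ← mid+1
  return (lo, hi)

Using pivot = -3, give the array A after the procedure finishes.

[-10, -11, -8, -13, -7, -3, 3, 1, 0, -2, 4]

lo=0 mid=0 hi=10
4>-3: swap(0,10), hi=9 ⇒ [-10, -11, -8, -2, 0, 1, 3, -3, -7, -13, 4]
-10<-3: swap(0,0), lo=1 mid=1 ⇒ [-10, -11, -8, -2, 0, 1, 3, -3, -7, -13, 4]
-11<-3: swap(1,1), lo=2 mid=2 ⇒ [-10, -11, -8, -2, 0, 1, 3, -3, -7, -13, 4]
-8<-3: swap(2,2), lo=3 mid=3 ⇒ [-10, -11, -8, -2, 0, 1, 3, -3, -7, -13, 4]
-2>-3: swap(3,9), hi=8 ⇒ [-10, -11, -8, -13, 0, 1, 3, -3, -7, -2, 4]
-13<-3: swap(3,3), lo=4 mid=4 ⇒ [-10, -11, -8, -13, 0, 1, 3, -3, -7, -2, 4]
0>-3: swap(4,8), hi=7 ⇒ [-10, -11, -8, -13, -7, 1, 3, -3, 0, -2, 4]
-7<-3: swap(4,4), lo=5 mid=5 ⇒ [-10, -11, -8, -13, -7, 1, 3, -3, 0, -2, 4]
1>-3: swap(5,7), hi=6 ⇒ [-10, -11, -8, -13, -7, -3, 3, 1, 0, -2, 4]
-3=-3: mid=6
3>-3: swap(6,6), hi=5 ⇒ [-10, -11, -8, -13, -7, -3, 3, 1, 0, -2, 4]
done. lo=5 hi=5; A=[-10, -11, -8, -13, -7, -3, 3, 1, 0, -2, 4]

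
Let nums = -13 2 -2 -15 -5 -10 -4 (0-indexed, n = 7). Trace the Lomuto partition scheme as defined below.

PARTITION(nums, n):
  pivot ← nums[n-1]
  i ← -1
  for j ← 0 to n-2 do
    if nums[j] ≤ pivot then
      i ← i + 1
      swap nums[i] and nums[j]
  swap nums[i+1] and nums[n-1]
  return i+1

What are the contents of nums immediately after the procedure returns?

pivot = nums[6] = -4; i = -1
j=0: nums[0]=-13 ≤ -4 → i=0, swap nums[0],nums[0] (no change) → -13 2 -2 -15 -5 -10 -4
j=1: nums[1]=2 > -4 → no swap
j=2: nums[2]=-2 > -4 → no swap
j=3: nums[3]=-15 ≤ -4 → i=1, swap nums[1],nums[3] → -13 -15 -2 2 -5 -10 -4
j=4: nums[4]=-5 ≤ -4 → i=2, swap nums[2],nums[4] → -13 -15 -5 2 -2 -10 -4
j=5: nums[5]=-10 ≤ -4 → i=3, swap nums[3],nums[5] → -13 -15 -5 -10 -2 2 -4
final swap nums[4],nums[6] → -13 -15 -5 -10 -4 2 -2; return 4

-13 -15 -5 -10 -4 2 -2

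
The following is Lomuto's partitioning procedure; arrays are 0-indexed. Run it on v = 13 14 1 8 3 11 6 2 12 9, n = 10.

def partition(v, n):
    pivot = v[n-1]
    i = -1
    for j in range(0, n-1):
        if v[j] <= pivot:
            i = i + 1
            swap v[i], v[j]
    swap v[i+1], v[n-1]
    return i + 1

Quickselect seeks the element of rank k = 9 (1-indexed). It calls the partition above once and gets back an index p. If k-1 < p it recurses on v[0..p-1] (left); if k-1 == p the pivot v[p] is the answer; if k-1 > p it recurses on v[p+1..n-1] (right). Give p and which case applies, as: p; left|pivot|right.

5; right

pivot = v[9] = 9; i = -1
j=0: v[0]=13 > 9 → no swap
j=1: v[1]=14 > 9 → no swap
j=2: v[2]=1 ≤ 9 → i=0, swap v[0],v[2] → 1 14 13 8 3 11 6 2 12 9
j=3: v[3]=8 ≤ 9 → i=1, swap v[1],v[3] → 1 8 13 14 3 11 6 2 12 9
j=4: v[4]=3 ≤ 9 → i=2, swap v[2],v[4] → 1 8 3 14 13 11 6 2 12 9
j=5: v[5]=11 > 9 → no swap
j=6: v[6]=6 ≤ 9 → i=3, swap v[3],v[6] → 1 8 3 6 13 11 14 2 12 9
j=7: v[7]=2 ≤ 9 → i=4, swap v[4],v[7] → 1 8 3 6 2 11 14 13 12 9
j=8: v[8]=12 > 9 → no swap
final swap v[5],v[9] → 1 8 3 6 2 9 14 13 12 11; return 5
p = 5; k-1 = 8 > 5 ⇒ right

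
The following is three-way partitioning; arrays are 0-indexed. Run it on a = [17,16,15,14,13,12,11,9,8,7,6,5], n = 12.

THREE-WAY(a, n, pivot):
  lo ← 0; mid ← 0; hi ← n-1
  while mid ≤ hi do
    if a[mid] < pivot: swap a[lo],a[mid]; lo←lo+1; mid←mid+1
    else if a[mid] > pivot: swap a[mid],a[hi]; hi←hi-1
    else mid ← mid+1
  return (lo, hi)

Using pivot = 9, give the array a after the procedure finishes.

pivot = 9; lo=0, mid=0, hi=11
a[mid]=17>9: swap a[0],a[11]; hi=10 → [5,16,15,14,13,12,11,9,8,7,6,17]
a[mid]=5<9: swap a[0],a[0]; lo=1,mid=1 → [5,16,15,14,13,12,11,9,8,7,6,17]
a[mid]=16>9: swap a[1],a[10]; hi=9 → [5,6,15,14,13,12,11,9,8,7,16,17]
a[mid]=6<9: swap a[1],a[1]; lo=2,mid=2 → [5,6,15,14,13,12,11,9,8,7,16,17]
a[mid]=15>9: swap a[2],a[9]; hi=8 → [5,6,7,14,13,12,11,9,8,15,16,17]
a[mid]=7<9: swap a[2],a[2]; lo=3,mid=3 → [5,6,7,14,13,12,11,9,8,15,16,17]
a[mid]=14>9: swap a[3],a[8]; hi=7 → [5,6,7,8,13,12,11,9,14,15,16,17]
a[mid]=8<9: swap a[3],a[3]; lo=4,mid=4 → [5,6,7,8,13,12,11,9,14,15,16,17]
a[mid]=13>9: swap a[4],a[7]; hi=6 → [5,6,7,8,9,12,11,13,14,15,16,17]
a[mid]=9=9: mid=5
a[mid]=12>9: swap a[5],a[6]; hi=5 → [5,6,7,8,9,11,12,13,14,15,16,17]
a[mid]=11>9: swap a[5],a[5]; hi=4 → [5,6,7,8,9,11,12,13,14,15,16,17]
end: lo=4, hi=4; a = [5,6,7,8,9,11,12,13,14,15,16,17]

[5,6,7,8,9,11,12,13,14,15,16,17]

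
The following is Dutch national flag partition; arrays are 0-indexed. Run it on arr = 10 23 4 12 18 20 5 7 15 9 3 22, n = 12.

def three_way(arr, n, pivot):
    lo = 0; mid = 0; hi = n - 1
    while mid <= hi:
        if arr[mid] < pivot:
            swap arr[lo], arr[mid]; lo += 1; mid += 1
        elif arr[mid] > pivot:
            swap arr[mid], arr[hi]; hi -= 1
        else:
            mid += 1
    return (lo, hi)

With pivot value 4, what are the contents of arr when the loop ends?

3 4 12 18 20 5 7 15 9 23 22 10

lo=0 mid=0 hi=11
10>4: swap(0,11), hi=10 ⇒ 22 23 4 12 18 20 5 7 15 9 3 10
22>4: swap(0,10), hi=9 ⇒ 3 23 4 12 18 20 5 7 15 9 22 10
3<4: swap(0,0), lo=1 mid=1 ⇒ 3 23 4 12 18 20 5 7 15 9 22 10
23>4: swap(1,9), hi=8 ⇒ 3 9 4 12 18 20 5 7 15 23 22 10
9>4: swap(1,8), hi=7 ⇒ 3 15 4 12 18 20 5 7 9 23 22 10
15>4: swap(1,7), hi=6 ⇒ 3 7 4 12 18 20 5 15 9 23 22 10
7>4: swap(1,6), hi=5 ⇒ 3 5 4 12 18 20 7 15 9 23 22 10
5>4: swap(1,5), hi=4 ⇒ 3 20 4 12 18 5 7 15 9 23 22 10
20>4: swap(1,4), hi=3 ⇒ 3 18 4 12 20 5 7 15 9 23 22 10
18>4: swap(1,3), hi=2 ⇒ 3 12 4 18 20 5 7 15 9 23 22 10
12>4: swap(1,2), hi=1 ⇒ 3 4 12 18 20 5 7 15 9 23 22 10
4=4: mid=2
done. lo=1 hi=1; arr=3 4 12 18 20 5 7 15 9 23 22 10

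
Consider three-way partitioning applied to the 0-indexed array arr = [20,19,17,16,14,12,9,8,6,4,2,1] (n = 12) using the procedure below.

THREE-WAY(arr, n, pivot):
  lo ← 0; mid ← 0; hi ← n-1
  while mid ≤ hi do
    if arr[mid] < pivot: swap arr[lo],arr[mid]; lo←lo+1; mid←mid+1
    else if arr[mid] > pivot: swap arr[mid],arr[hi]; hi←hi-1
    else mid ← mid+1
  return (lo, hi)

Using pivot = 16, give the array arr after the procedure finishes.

pivot = 16; lo=0, mid=0, hi=11
arr[mid]=20>16: swap arr[0],arr[11]; hi=10 → [1,19,17,16,14,12,9,8,6,4,2,20]
arr[mid]=1<16: swap arr[0],arr[0]; lo=1,mid=1 → [1,19,17,16,14,12,9,8,6,4,2,20]
arr[mid]=19>16: swap arr[1],arr[10]; hi=9 → [1,2,17,16,14,12,9,8,6,4,19,20]
arr[mid]=2<16: swap arr[1],arr[1]; lo=2,mid=2 → [1,2,17,16,14,12,9,8,6,4,19,20]
arr[mid]=17>16: swap arr[2],arr[9]; hi=8 → [1,2,4,16,14,12,9,8,6,17,19,20]
arr[mid]=4<16: swap arr[2],arr[2]; lo=3,mid=3 → [1,2,4,16,14,12,9,8,6,17,19,20]
arr[mid]=16=16: mid=4
arr[mid]=14<16: swap arr[3],arr[4]; lo=4,mid=5 → [1,2,4,14,16,12,9,8,6,17,19,20]
arr[mid]=12<16: swap arr[4],arr[5]; lo=5,mid=6 → [1,2,4,14,12,16,9,8,6,17,19,20]
arr[mid]=9<16: swap arr[5],arr[6]; lo=6,mid=7 → [1,2,4,14,12,9,16,8,6,17,19,20]
arr[mid]=8<16: swap arr[6],arr[7]; lo=7,mid=8 → [1,2,4,14,12,9,8,16,6,17,19,20]
arr[mid]=6<16: swap arr[7],arr[8]; lo=8,mid=9 → [1,2,4,14,12,9,8,6,16,17,19,20]
end: lo=8, hi=8; arr = [1,2,4,14,12,9,8,6,16,17,19,20]

[1,2,4,14,12,9,8,6,16,17,19,20]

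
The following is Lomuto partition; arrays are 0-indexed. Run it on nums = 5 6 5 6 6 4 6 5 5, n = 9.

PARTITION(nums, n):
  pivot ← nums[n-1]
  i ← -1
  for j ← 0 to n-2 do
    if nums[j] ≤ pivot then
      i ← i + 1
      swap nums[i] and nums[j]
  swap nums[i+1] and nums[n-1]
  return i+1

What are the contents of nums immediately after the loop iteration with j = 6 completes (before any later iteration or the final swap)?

pivot=5, i=-1
j=0: 5≤5, i=0, swap(0,0) ⇒ 5 6 5 6 6 4 6 5 5
j=1: 6>5, skip
j=2: 5≤5, i=1, swap(1,2) ⇒ 5 5 6 6 6 4 6 5 5
j=3: 6>5, skip
j=4: 6>5, skip
j=5: 4≤5, i=2, swap(2,5) ⇒ 5 5 4 6 6 6 6 5 5
j=6: 6>5, skip
(after j=6) nums = 5 5 4 6 6 6 6 5 5

5 5 4 6 6 6 6 5 5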